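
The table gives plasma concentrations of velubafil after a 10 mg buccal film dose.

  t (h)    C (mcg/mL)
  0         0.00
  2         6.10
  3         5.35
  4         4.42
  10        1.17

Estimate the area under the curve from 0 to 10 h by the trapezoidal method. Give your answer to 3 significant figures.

Trapezoidal AUC_0→10:
  [0→2]: (0.00+6.10)/2 × 2 = 6.1
  [2→3]: (6.10+5.35)/2 × 1 = 5.725
  [3→4]: (5.35+4.42)/2 × 1 = 4.885
  [4→10]: (4.42+1.17)/2 × 6 = 16.77
  Sum = 33.48 mcg/mL·h

AUC = 33.5 mcg/mL·h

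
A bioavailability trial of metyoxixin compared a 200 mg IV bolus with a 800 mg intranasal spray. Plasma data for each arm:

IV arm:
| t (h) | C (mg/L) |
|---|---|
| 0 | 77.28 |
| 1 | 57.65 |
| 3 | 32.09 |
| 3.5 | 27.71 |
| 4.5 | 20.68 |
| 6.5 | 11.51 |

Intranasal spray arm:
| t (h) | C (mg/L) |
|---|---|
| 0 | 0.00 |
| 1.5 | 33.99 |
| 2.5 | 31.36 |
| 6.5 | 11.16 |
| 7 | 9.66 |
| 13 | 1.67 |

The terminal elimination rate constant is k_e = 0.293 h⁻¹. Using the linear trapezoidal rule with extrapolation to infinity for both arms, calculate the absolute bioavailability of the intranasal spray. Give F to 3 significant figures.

F = 0.176

Trapezoidal AUC_0→6.5 (IV):
  [0→1]: (77.28+57.65)/2 × 1 = 67.465
  [1→3]: (57.65+32.09)/2 × 2 = 89.74
  [3→3.5]: (32.09+27.71)/2 × 0.5 = 14.95
  [3.5→4.5]: (27.71+20.68)/2 × 1 = 24.195
  [4.5→6.5]: (20.68+11.51)/2 × 2 = 32.19
  Sum = 228.54 mg/L·h
IV tail: 11.51/0.293 = 39.283; AUC_iv,0→∞ = 228.54 + 39.283 = 267.823 mg/L·h
Trapezoidal AUC_0→13 (intranasal spray):
  [0→1.5]: (0.00+33.99)/2 × 1.5 = 25.4925
  [1.5→2.5]: (33.99+31.36)/2 × 1 = 32.675
  [2.5→6.5]: (31.36+11.16)/2 × 4 = 85.04
  [6.5→7]: (11.16+9.66)/2 × 0.5 = 5.205
  [7→13]: (9.66+1.67)/2 × 6 = 33.99
  Sum = 182.4025 mg/L·h
intranasal spray tail: 1.67/0.293 = 5.700; AUC_ev,0→∞ = 182.4025 + 5.700 = 188.1025 mg/L·h
F = (AUC_ev/D_ev)/(AUC_iv/D_iv) = (188.1025/800)/(267.823/200) = 0.235128/1.339115 = 0.1756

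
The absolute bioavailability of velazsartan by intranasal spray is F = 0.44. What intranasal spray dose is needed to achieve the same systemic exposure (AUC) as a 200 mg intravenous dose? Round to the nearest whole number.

D_intranasal = 455 mg

For equal systemic exposure: F × D_ev = D_iv
D_ev = D_iv / F = 200 / 0.44 = 454.545 mg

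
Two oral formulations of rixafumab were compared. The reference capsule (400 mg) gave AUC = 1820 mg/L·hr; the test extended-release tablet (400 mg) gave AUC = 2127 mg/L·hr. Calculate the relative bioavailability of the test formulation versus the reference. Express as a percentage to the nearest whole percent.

F_rel = (AUC_test/D_test) / (AUC_ref/D_ref)
      = (2127/400) / (1820/400)
      = 5.3175 / 4.55 = 1.1687 = 116.87%

F_rel = 117%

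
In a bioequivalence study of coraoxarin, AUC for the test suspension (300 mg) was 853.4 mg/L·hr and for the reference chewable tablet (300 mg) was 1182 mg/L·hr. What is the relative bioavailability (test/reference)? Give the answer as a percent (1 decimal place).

F_rel = 72.2%

F_rel = (AUC_test/D_test) / (AUC_ref/D_ref)
      = (853.4/300) / (1182/300)
      = 2.84467 / 3.94 = 0.7220 = 72.20%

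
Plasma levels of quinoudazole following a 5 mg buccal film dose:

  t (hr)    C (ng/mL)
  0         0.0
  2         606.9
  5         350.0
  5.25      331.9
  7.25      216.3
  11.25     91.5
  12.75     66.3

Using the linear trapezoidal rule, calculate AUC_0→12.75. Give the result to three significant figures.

Trapezoidal AUC_0→12.75:
  [0→2]: (0.0+606.9)/2 × 2 = 606.9
  [2→5]: (606.9+350.0)/2 × 3 = 1435.35
  [5→5.25]: (350.0+331.9)/2 × 0.25 = 85.2375
  [5.25→7.25]: (331.9+216.3)/2 × 2 = 548.2
  [7.25→11.25]: (216.3+91.5)/2 × 4 = 615.6
  [11.25→12.75]: (91.5+66.3)/2 × 1.5 = 118.35
  Sum = 3409.6375 ng/mL·hr

AUC = 3410 ng/mL·hr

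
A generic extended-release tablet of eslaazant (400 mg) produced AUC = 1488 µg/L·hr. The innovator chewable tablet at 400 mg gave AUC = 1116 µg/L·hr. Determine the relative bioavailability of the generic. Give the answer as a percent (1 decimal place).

F_rel = 133.3%

F_rel = (AUC_test/D_test) / (AUC_ref/D_ref)
      = (1488/400) / (1116/400)
      = 3.72 / 2.79 = 1.3333 = 133.33%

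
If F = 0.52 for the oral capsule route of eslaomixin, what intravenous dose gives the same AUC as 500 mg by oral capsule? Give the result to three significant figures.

Systemic exposure from an extravascular dose = F × D_ev, so the equivalent IV dose is F × D_ev.
D_iv = F × D_ev = 0.52 × 500 = 260 mg

D_iv = 260 mg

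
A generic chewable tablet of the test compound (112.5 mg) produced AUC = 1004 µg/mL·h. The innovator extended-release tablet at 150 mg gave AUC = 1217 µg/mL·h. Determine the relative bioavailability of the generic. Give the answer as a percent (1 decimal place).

F_rel = (AUC_test/D_test) / (AUC_ref/D_ref)
      = (1004/112.5) / (1217/150)
      = 8.92444 / 8.11333 = 1.1000 = 110.00%

F_rel = 110.0%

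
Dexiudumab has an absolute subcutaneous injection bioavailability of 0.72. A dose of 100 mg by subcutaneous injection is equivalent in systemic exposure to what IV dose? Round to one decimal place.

Systemic exposure from an extravascular dose = F × D_ev, so the equivalent IV dose is F × D_ev.
D_iv = F × D_ev = 0.72 × 100 = 72 mg

D_iv = 72.0 mg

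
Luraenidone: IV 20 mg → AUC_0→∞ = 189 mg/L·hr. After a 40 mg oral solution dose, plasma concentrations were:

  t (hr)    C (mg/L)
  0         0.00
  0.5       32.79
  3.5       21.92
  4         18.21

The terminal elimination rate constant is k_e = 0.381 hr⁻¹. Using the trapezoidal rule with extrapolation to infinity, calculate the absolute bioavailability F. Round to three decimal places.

Trapezoidal AUC_0→4 (oral solution):
  [0→0.5]: (0.00+32.79)/2 × 0.5 = 8.1975
  [0.5→3.5]: (32.79+21.92)/2 × 3 = 82.065
  [3.5→4]: (21.92+18.21)/2 × 0.5 = 10.0325
  Sum = 100.295 mg/L·hr
Tail: C_last/k_e = 18.21/0.381 = 47.795
AUC_0→∞ (oral solution) = 100.295 + 47.795 = 148.09 mg/L·hr
F = (AUC_ev/D_ev)/(AUC_iv/D_iv) = (148.09/40)/(189/20) = 3.70225/9.45 = 0.3918

F = 0.392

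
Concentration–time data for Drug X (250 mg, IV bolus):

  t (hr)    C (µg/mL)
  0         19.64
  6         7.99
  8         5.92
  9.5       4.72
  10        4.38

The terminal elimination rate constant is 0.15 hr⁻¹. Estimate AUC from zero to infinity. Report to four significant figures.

AUC = 136.3 µg/mL·hr

Trapezoidal AUC_0→10:
  [0→6]: (19.64+7.99)/2 × 6 = 82.89
  [6→8]: (7.99+5.92)/2 × 2 = 13.91
  [8→9.5]: (5.92+4.72)/2 × 1.5 = 7.98
  [9.5→10]: (4.72+4.38)/2 × 0.5 = 2.275
  Sum = 107.055 µg/mL·hr
Extrapolated tail: C_last / k_e = 4.38 / 0.15 = 29.200
AUC_0→∞ = 107.055 + 29.200 = 136.255 µg/mL·hr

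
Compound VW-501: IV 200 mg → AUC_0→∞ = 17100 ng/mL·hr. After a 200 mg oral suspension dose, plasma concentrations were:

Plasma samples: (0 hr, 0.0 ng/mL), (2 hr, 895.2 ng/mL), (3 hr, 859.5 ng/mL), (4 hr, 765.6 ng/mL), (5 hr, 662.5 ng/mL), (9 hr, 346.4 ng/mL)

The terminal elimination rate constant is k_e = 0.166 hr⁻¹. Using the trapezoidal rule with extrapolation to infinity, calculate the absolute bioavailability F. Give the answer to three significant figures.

F = 0.433

Trapezoidal AUC_0→9 (oral suspension):
  [0→2]: (0.0+895.2)/2 × 2 = 895.2
  [2→3]: (895.2+859.5)/2 × 1 = 877.35
  [3→4]: (859.5+765.6)/2 × 1 = 812.55
  [4→5]: (765.6+662.5)/2 × 1 = 714.05
  [5→9]: (662.5+346.4)/2 × 4 = 2017.8
  Sum = 5316.95 ng/mL·hr
Tail: C_last/k_e = 346.4/0.166 = 2086.747
AUC_0→∞ (oral suspension) = 5316.95 + 2086.747 = 7403.697 ng/mL·hr
F = (AUC_ev/D_ev)/(AUC_iv/D_iv) = (7403.697/200)/(17100/200) = 37.018485/85.5 = 0.4330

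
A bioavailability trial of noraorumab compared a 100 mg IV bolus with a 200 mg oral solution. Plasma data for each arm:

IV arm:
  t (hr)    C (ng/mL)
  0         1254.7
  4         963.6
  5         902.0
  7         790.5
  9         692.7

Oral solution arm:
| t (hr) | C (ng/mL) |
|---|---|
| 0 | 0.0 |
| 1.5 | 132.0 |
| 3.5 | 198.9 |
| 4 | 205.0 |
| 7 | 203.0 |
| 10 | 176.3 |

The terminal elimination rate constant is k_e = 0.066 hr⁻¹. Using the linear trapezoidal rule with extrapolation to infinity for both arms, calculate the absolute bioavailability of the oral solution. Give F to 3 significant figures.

Trapezoidal AUC_0→9 (IV):
  [0→4]: (1254.7+963.6)/2 × 4 = 4436.6
  [4→5]: (963.6+902.0)/2 × 1 = 932.8
  [5→7]: (902.0+790.5)/2 × 2 = 1692.5
  [7→9]: (790.5+692.7)/2 × 2 = 1483.2
  Sum = 8545.1 ng/mL·hr
IV tail: 692.7/0.066 = 10495.455; AUC_iv,0→∞ = 8545.1 + 10495.455 = 19040.555 ng/mL·hr
Trapezoidal AUC_0→10 (oral solution):
  [0→1.5]: (0.0+132.0)/2 × 1.5 = 99.0
  [1.5→3.5]: (132.0+198.9)/2 × 2 = 330.9
  [3.5→4]: (198.9+205.0)/2 × 0.5 = 100.975
  [4→7]: (205.0+203.0)/2 × 3 = 612.0
  [7→10]: (203.0+176.3)/2 × 3 = 568.95
  Sum = 1711.825 ng/mL·hr
oral solution tail: 176.3/0.066 = 2671.212; AUC_ev,0→∞ = 1711.825 + 2671.212 = 4383.037 ng/mL·hr
F = (AUC_ev/D_ev)/(AUC_iv/D_iv) = (4383.037/200)/(19040.555/100) = 21.915185/190.40555 = 0.1151

F = 0.115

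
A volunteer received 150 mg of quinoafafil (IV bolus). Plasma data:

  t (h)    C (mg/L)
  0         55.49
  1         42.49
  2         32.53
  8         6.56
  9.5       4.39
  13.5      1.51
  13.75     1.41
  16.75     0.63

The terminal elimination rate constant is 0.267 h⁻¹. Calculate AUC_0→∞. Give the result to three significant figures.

Trapezoidal AUC_0→16.75:
  [0→1]: (55.49+42.49)/2 × 1 = 48.99
  [1→2]: (42.49+32.53)/2 × 1 = 37.51
  [2→8]: (32.53+6.56)/2 × 6 = 117.27
  [8→9.5]: (6.56+4.39)/2 × 1.5 = 8.2125
  [9.5→13.5]: (4.39+1.51)/2 × 4 = 11.8
  [13.5→13.75]: (1.51+1.41)/2 × 0.25 = 0.365
  [13.75→16.75]: (1.41+0.63)/2 × 3 = 3.06
  Sum = 227.2075 mg/L·h
Extrapolated tail: C_last / k_e = 0.63 / 0.267 = 2.360
AUC_0→∞ = 227.2075 + 2.360 = 229.5675 mg/L·h

AUC = 230 mg/L·h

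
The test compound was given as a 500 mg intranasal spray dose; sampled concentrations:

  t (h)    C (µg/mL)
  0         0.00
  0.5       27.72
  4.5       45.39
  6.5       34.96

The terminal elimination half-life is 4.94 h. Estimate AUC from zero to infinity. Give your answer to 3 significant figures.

Trapezoidal AUC_0→6.5:
  [0→0.5]: (0.00+27.72)/2 × 0.5 = 6.93
  [0.5→4.5]: (27.72+45.39)/2 × 4 = 146.22
  [4.5→6.5]: (45.39+34.96)/2 × 2 = 80.35
  Sum = 233.5 µg/mL·h
k_e = ln2 / t½ = 0.693147 / 4.94 = 0.1403 h^-1
Extrapolated tail: C_last / k_e = 34.96 / 0.1403 = 249.180
AUC_0→∞ = 233.5 + 249.180 = 482.68 µg/mL·h

AUC = 483 µg/mL·h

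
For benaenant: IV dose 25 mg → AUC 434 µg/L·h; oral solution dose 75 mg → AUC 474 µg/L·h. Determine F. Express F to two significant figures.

F = (AUC_ev / D_ev) / (AUC_iv / D_iv)
  = (474/75) / (434/25)
  = 6.32 / 17.36 = 0.3641

F = 0.36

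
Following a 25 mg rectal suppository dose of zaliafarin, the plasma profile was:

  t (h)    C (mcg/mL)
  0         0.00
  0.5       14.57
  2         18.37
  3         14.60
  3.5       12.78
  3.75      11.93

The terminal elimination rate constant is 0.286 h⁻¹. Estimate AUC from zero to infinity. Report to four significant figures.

AUC = 96.48 mcg/mL·h

Trapezoidal AUC_0→3.75:
  [0→0.5]: (0.00+14.57)/2 × 0.5 = 3.6425
  [0.5→2]: (14.57+18.37)/2 × 1.5 = 24.705
  [2→3]: (18.37+14.60)/2 × 1 = 16.485
  [3→3.5]: (14.60+12.78)/2 × 0.5 = 6.845
  [3.5→3.75]: (12.78+11.93)/2 × 0.25 = 3.08875
  Sum = 54.76625 mcg/mL·h
Extrapolated tail: C_last / k_e = 11.93 / 0.286 = 41.713
AUC_0→∞ = 54.76625 + 41.713 = 96.47925 mcg/mL·h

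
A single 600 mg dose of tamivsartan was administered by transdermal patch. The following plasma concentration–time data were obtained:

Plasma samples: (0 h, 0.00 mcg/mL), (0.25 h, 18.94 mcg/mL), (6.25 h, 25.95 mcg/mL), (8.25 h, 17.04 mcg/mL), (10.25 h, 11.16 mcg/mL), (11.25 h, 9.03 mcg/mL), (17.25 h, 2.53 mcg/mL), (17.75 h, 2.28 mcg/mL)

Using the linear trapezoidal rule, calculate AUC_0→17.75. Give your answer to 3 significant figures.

Trapezoidal AUC_0→17.75:
  [0→0.25]: (0.00+18.94)/2 × 0.25 = 2.3675
  [0.25→6.25]: (18.94+25.95)/2 × 6 = 134.67
  [6.25→8.25]: (25.95+17.04)/2 × 2 = 42.99
  [8.25→10.25]: (17.04+11.16)/2 × 2 = 28.2
  [10.25→11.25]: (11.16+9.03)/2 × 1 = 10.095
  [11.25→17.25]: (9.03+2.53)/2 × 6 = 34.68
  [17.25→17.75]: (2.53+2.28)/2 × 0.5 = 1.2025
  Sum = 254.205 mcg/mL·h

AUC = 254 mcg/mL·h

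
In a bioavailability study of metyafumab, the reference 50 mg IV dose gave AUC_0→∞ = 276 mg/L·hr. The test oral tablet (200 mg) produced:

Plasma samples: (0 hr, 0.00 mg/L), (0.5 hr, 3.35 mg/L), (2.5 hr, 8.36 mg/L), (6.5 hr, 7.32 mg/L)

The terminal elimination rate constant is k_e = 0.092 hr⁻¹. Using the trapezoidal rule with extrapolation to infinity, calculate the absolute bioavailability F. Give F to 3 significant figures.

F = 0.112

Trapezoidal AUC_0→6.5 (oral tablet):
  [0→0.5]: (0.00+3.35)/2 × 0.5 = 0.8375
  [0.5→2.5]: (3.35+8.36)/2 × 2 = 11.71
  [2.5→6.5]: (8.36+7.32)/2 × 4 = 31.36
  Sum = 43.9075 mg/L·hr
Tail: C_last/k_e = 7.32/0.092 = 79.565
AUC_0→∞ (oral tablet) = 43.9075 + 79.565 = 123.4725 mg/L·hr
F = (AUC_ev/D_ev)/(AUC_iv/D_iv) = (123.4725/200)/(276/50) = 0.6173625/5.52 = 0.1118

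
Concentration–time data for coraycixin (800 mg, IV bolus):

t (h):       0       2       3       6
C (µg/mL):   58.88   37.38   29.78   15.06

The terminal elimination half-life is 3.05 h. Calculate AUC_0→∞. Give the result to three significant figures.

Trapezoidal AUC_0→6:
  [0→2]: (58.88+37.38)/2 × 2 = 96.26
  [2→3]: (37.38+29.78)/2 × 1 = 33.58
  [3→6]: (29.78+15.06)/2 × 3 = 67.26
  Sum = 197.1 µg/mL·h
k_e = ln2 / t½ = 0.693147 / 3.05 = 0.2273 h^-1
Extrapolated tail: C_last / k_e = 15.06 / 0.2273 = 66.256
AUC_0→∞ = 197.1 + 66.256 = 263.356 µg/mL·h

AUC = 263 µg/mL·h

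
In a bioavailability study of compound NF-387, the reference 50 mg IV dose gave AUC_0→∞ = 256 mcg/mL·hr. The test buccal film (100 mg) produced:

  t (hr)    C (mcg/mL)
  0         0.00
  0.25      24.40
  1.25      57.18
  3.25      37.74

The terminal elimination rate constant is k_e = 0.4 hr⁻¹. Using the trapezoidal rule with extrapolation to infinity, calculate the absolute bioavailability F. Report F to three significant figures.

Trapezoidal AUC_0→3.25 (buccal film):
  [0→0.25]: (0.00+24.40)/2 × 0.25 = 3.05
  [0.25→1.25]: (24.40+57.18)/2 × 1 = 40.79
  [1.25→3.25]: (57.18+37.74)/2 × 2 = 94.92
  Sum = 138.76 mcg/mL·hr
Tail: C_last/k_e = 37.74/0.4 = 94.350
AUC_0→∞ (buccal film) = 138.76 + 94.350 = 233.11 mcg/mL·hr
F = (AUC_ev/D_ev)/(AUC_iv/D_iv) = (233.11/100)/(256/50) = 2.3311/5.12 = 0.4553

F = 0.455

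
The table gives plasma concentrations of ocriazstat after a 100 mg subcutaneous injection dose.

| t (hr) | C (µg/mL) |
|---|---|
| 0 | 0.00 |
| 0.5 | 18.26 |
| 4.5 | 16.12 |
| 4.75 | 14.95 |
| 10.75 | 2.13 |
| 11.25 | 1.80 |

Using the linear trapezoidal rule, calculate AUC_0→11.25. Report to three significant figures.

AUC = 129 µg/mL·hr

Trapezoidal AUC_0→11.25:
  [0→0.5]: (0.00+18.26)/2 × 0.5 = 4.565
  [0.5→4.5]: (18.26+16.12)/2 × 4 = 68.76
  [4.5→4.75]: (16.12+14.95)/2 × 0.25 = 3.88375
  [4.75→10.75]: (14.95+2.13)/2 × 6 = 51.24
  [10.75→11.25]: (2.13+1.80)/2 × 0.5 = 0.9825
  Sum = 129.43125 µg/mL·hr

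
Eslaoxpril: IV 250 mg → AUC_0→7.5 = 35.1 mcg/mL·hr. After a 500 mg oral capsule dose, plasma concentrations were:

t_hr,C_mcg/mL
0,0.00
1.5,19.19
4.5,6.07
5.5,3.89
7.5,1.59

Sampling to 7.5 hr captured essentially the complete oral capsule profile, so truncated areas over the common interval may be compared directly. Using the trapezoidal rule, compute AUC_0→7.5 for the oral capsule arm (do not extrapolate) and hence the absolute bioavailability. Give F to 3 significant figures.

Trapezoidal AUC_0→7.5 (oral capsule):
  [0→1.5]: (0.00+19.19)/2 × 1.5 = 14.3925
  [1.5→4.5]: (19.19+6.07)/2 × 3 = 37.89
  [4.5→5.5]: (6.07+3.89)/2 × 1 = 4.98
  [5.5→7.5]: (3.89+1.59)/2 × 2 = 5.48
  Sum = 62.7425 mcg/mL·hr
F = (AUC_ev/D_ev)/(AUC_iv/D_iv) = (62.7425/500)/(35.1/250) = 0.125485/0.1404 = 0.8938

F = 0.894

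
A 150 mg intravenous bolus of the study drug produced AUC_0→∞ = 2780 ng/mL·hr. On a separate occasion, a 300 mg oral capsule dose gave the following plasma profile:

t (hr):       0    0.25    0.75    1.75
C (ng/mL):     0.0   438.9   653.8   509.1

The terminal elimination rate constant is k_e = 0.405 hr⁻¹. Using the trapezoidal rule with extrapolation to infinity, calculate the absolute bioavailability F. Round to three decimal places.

F = 0.390

Trapezoidal AUC_0→1.75 (oral capsule):
  [0→0.25]: (0.0+438.9)/2 × 0.25 = 54.8625
  [0.25→0.75]: (438.9+653.8)/2 × 0.5 = 273.175
  [0.75→1.75]: (653.8+509.1)/2 × 1 = 581.45
  Sum = 909.4875 ng/mL·hr
Tail: C_last/k_e = 509.1/0.405 = 1257.037
AUC_0→∞ (oral capsule) = 909.4875 + 1257.037 = 2166.5245 ng/mL·hr
F = (AUC_ev/D_ev)/(AUC_iv/D_iv) = (2166.5245/300)/(2780/150) = 7.22175/18.5333 = 0.3897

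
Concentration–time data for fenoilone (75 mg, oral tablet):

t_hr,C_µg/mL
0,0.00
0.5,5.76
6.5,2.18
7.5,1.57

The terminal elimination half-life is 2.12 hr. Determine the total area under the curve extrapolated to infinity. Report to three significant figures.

AUC = 31.9 µg/mL·hr

Trapezoidal AUC_0→7.5:
  [0→0.5]: (0.00+5.76)/2 × 0.5 = 1.44
  [0.5→6.5]: (5.76+2.18)/2 × 6 = 23.82
  [6.5→7.5]: (2.18+1.57)/2 × 1 = 1.875
  Sum = 27.135 µg/mL·hr
k_e = ln2 / t½ = 0.693147 / 2.12 = 0.3270 hr^-1
Extrapolated tail: C_last / k_e = 1.57 / 0.327 = 4.801
AUC_0→∞ = 27.135 + 4.801 = 31.936 µg/mL·hr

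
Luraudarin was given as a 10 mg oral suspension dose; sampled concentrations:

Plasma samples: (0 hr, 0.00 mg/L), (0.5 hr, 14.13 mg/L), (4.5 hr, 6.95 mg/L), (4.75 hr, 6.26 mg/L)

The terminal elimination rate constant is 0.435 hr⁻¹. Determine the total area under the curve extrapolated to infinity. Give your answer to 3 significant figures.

Trapezoidal AUC_0→4.75:
  [0→0.5]: (0.00+14.13)/2 × 0.5 = 3.5325
  [0.5→4.5]: (14.13+6.95)/2 × 4 = 42.16
  [4.5→4.75]: (6.95+6.26)/2 × 0.25 = 1.65125
  Sum = 47.34375 mg/L·hr
Extrapolated tail: C_last / k_e = 6.26 / 0.435 = 14.391
AUC_0→∞ = 47.34375 + 14.391 = 61.73475 mg/L·hr

AUC = 61.7 mg/L·hr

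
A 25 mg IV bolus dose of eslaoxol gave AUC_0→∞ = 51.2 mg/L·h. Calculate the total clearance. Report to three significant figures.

CL = Dose_iv / AUC_0→∞
   = 25 / 51.2 = 0.48828125 L/h

CL = 0.488 L/h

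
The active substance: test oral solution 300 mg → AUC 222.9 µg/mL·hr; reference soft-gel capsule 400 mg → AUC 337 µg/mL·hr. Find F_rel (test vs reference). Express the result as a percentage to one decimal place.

F_rel = 88.2%

F_rel = (AUC_test/D_test) / (AUC_ref/D_ref)
      = (222.9/300) / (337/400)
      = 0.743 / 0.8425 = 0.8819 = 88.19%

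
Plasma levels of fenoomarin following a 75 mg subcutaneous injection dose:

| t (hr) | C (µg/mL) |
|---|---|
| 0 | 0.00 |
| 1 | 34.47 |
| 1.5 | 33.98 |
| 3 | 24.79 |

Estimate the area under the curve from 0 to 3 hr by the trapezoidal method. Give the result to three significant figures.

AUC = 78.4 µg/mL·hr

Trapezoidal AUC_0→3:
  [0→1]: (0.00+34.47)/2 × 1 = 17.235
  [1→1.5]: (34.47+33.98)/2 × 0.5 = 17.1125
  [1.5→3]: (33.98+24.79)/2 × 1.5 = 44.0775
  Sum = 78.425 µg/mL·hr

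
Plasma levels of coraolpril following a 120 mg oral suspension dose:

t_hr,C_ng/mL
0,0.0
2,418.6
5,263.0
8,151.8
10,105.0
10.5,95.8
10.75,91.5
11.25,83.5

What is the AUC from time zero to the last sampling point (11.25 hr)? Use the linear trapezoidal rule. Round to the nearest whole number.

Trapezoidal AUC_0→11.25:
  [0→2]: (0.0+418.6)/2 × 2 = 418.6
  [2→5]: (418.6+263.0)/2 × 3 = 1022.4
  [5→8]: (263.0+151.8)/2 × 3 = 622.2
  [8→10]: (151.8+105.0)/2 × 2 = 256.8
  [10→10.5]: (105.0+95.8)/2 × 0.5 = 50.2
  [10.5→10.75]: (95.8+91.5)/2 × 0.25 = 23.4125
  [10.75→11.25]: (91.5+83.5)/2 × 0.5 = 43.75
  Sum = 2437.3625 ng/mL·hr

AUC = 2437 ng/mL·hr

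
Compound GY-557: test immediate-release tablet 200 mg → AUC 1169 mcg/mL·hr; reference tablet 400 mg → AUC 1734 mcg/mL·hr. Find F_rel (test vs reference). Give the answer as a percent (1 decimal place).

F_rel = (AUC_test/D_test) / (AUC_ref/D_ref)
      = (1169/200) / (1734/400)
      = 5.845 / 4.335 = 1.3483 = 134.83%

F_rel = 134.8%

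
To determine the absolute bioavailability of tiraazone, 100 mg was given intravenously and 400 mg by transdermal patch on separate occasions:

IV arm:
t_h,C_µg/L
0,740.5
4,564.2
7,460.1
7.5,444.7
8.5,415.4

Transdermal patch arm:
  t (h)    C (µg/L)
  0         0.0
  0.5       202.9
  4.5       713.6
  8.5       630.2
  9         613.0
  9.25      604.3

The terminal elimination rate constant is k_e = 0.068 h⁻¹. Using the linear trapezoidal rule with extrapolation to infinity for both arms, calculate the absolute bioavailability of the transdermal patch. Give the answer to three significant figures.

Trapezoidal AUC_0→8.5 (IV):
  [0→4]: (740.5+564.2)/2 × 4 = 2609.4
  [4→7]: (564.2+460.1)/2 × 3 = 1536.45
  [7→7.5]: (460.1+444.7)/2 × 0.5 = 226.2
  [7.5→8.5]: (444.7+415.4)/2 × 1 = 430.05
  Sum = 4802.1 µg/L·h
IV tail: 415.4/0.068 = 6108.824; AUC_iv,0→∞ = 4802.1 + 6108.824 = 10910.924 µg/L·h
Trapezoidal AUC_0→9.25 (transdermal patch):
  [0→0.5]: (0.0+202.9)/2 × 0.5 = 50.725
  [0.5→4.5]: (202.9+713.6)/2 × 4 = 1833.0
  [4.5→8.5]: (713.6+630.2)/2 × 4 = 2687.6
  [8.5→9]: (630.2+613.0)/2 × 0.5 = 310.8
  [9→9.25]: (613.0+604.3)/2 × 0.25 = 152.1625
  Sum = 5034.2875 µg/L·h
transdermal patch tail: 604.3/0.068 = 8886.765; AUC_ev,0→∞ = 5034.2875 + 8886.765 = 13921.0525 µg/L·h
F = (AUC_ev/D_ev)/(AUC_iv/D_iv) = (13921.0525/400)/(10910.924/100) = 34.8026/109.10924 = 0.3190

F = 0.319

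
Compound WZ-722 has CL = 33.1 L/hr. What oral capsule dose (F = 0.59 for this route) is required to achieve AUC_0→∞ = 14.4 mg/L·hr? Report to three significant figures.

Dose = CL × AUC_0→∞ / F
     = 33.1 × 14.4 / 0.59 = 807.864 mg

Dose = 808 mg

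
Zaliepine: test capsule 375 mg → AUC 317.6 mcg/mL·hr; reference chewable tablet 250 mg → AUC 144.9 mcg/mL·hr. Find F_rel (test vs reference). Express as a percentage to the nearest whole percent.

F_rel = 146%

F_rel = (AUC_test/D_test) / (AUC_ref/D_ref)
      = (317.6/375) / (144.9/250)
      = 0.846933 / 0.5796 = 1.4612 = 146.12%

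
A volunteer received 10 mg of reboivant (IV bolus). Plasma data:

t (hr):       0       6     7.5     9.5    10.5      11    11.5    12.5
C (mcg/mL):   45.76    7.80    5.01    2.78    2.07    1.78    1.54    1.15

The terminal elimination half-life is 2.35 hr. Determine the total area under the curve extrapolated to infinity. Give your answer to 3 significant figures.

Trapezoidal AUC_0→12.5:
  [0→6]: (45.76+7.80)/2 × 6 = 160.68
  [6→7.5]: (7.80+5.01)/2 × 1.5 = 9.6075
  [7.5→9.5]: (5.01+2.78)/2 × 2 = 7.79
  [9.5→10.5]: (2.78+2.07)/2 × 1 = 2.425
  [10.5→11]: (2.07+1.78)/2 × 0.5 = 0.9625
  [11→11.5]: (1.78+1.54)/2 × 0.5 = 0.83
  [11.5→12.5]: (1.54+1.15)/2 × 1 = 1.345
  Sum = 183.64 mcg/mL·hr
k_e = ln2 / t½ = 0.693147 / 2.35 = 0.2950 hr^-1
Extrapolated tail: C_last / k_e = 1.15 / 0.295 = 3.898
AUC_0→∞ = 183.64 + 3.898 = 187.538 mcg/mL·hr

AUC = 188 mcg/mL·hr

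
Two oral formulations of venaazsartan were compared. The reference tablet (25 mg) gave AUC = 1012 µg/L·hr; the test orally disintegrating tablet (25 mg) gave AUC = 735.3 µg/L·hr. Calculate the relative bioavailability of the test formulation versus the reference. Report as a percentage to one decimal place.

F_rel = (AUC_test/D_test) / (AUC_ref/D_ref)
      = (735.3/25) / (1012/25)
      = 29.412 / 40.48 = 0.7266 = 72.66%

F_rel = 72.7%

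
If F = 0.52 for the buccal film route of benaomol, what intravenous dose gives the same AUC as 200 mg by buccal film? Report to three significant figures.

D_iv = 104 mg

Systemic exposure from an extravascular dose = F × D_ev, so the equivalent IV dose is F × D_ev.
D_iv = F × D_ev = 0.52 × 200 = 104 mg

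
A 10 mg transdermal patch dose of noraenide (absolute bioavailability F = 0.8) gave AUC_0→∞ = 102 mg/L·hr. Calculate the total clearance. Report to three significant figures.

CL = 0.0784 L/hr

CL = F × Dose / AUC_0→∞
   = 0.8 × 10 / 102 = 0.0784314 L/hr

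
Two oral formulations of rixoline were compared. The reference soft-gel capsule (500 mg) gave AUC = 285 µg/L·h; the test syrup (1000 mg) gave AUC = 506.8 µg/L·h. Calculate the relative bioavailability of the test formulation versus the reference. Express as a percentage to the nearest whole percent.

F_rel = (AUC_test/D_test) / (AUC_ref/D_ref)
      = (506.8/1000) / (285/500)
      = 0.5068 / 0.57 = 0.8891 = 88.91%

F_rel = 89%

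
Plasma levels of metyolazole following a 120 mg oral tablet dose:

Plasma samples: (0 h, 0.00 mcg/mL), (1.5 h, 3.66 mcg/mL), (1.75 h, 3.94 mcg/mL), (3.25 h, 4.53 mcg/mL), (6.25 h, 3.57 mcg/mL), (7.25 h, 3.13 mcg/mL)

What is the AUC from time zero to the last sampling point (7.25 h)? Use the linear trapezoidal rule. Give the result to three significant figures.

Trapezoidal AUC_0→7.25:
  [0→1.5]: (0.00+3.66)/2 × 1.5 = 2.745
  [1.5→1.75]: (3.66+3.94)/2 × 0.25 = 0.95
  [1.75→3.25]: (3.94+4.53)/2 × 1.5 = 6.3525
  [3.25→6.25]: (4.53+3.57)/2 × 3 = 12.15
  [6.25→7.25]: (3.57+3.13)/2 × 1 = 3.35
  Sum = 25.5475 mcg/mL·h

AUC = 25.5 mcg/mL·h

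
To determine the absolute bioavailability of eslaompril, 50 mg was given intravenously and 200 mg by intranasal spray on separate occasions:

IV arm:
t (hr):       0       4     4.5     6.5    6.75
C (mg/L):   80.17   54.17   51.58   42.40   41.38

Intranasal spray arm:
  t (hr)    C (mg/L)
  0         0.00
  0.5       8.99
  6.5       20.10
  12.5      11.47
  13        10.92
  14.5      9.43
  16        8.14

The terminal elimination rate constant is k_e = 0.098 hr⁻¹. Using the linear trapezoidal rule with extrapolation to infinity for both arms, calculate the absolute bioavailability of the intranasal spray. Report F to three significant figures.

F = 0.0917

Trapezoidal AUC_0→6.75 (IV):
  [0→4]: (80.17+54.17)/2 × 4 = 268.68
  [4→4.5]: (54.17+51.58)/2 × 0.5 = 26.4375
  [4.5→6.5]: (51.58+42.40)/2 × 2 = 93.98
  [6.5→6.75]: (42.40+41.38)/2 × 0.25 = 10.4725
  Sum = 399.57 mg/L·hr
IV tail: 41.38/0.098 = 422.245; AUC_iv,0→∞ = 399.57 + 422.245 = 821.815 mg/L·hr
Trapezoidal AUC_0→16 (intranasal spray):
  [0→0.5]: (0.00+8.99)/2 × 0.5 = 2.2475
  [0.5→6.5]: (8.99+20.10)/2 × 6 = 87.27
  [6.5→12.5]: (20.10+11.47)/2 × 6 = 94.71
  [12.5→13]: (11.47+10.92)/2 × 0.5 = 5.5975
  [13→14.5]: (10.92+9.43)/2 × 1.5 = 15.2625
  [14.5→16]: (9.43+8.14)/2 × 1.5 = 13.1775
  Sum = 218.265 mg/L·hr
intranasal spray tail: 8.14/0.098 = 83.061; AUC_ev,0→∞ = 218.265 + 83.061 = 301.326 mg/L·hr
F = (AUC_ev/D_ev)/(AUC_iv/D_iv) = (301.326/200)/(821.815/50) = 1.50663/16.4363 = 0.0917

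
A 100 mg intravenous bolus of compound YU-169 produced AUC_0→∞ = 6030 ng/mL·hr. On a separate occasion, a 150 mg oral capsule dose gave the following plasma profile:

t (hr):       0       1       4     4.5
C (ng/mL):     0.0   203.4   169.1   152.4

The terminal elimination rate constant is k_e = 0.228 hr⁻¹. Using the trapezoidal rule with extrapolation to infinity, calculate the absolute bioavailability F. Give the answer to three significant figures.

Trapezoidal AUC_0→4.5 (oral capsule):
  [0→1]: (0.0+203.4)/2 × 1 = 101.7
  [1→4]: (203.4+169.1)/2 × 3 = 558.75
  [4→4.5]: (169.1+152.4)/2 × 0.5 = 80.375
  Sum = 740.825 ng/mL·hr
Tail: C_last/k_e = 152.4/0.228 = 668.421
AUC_0→∞ (oral capsule) = 740.825 + 668.421 = 1409.246 ng/mL·hr
F = (AUC_ev/D_ev)/(AUC_iv/D_iv) = (1409.246/150)/(6030/100) = 9.39497/60.3 = 0.1558

F = 0.156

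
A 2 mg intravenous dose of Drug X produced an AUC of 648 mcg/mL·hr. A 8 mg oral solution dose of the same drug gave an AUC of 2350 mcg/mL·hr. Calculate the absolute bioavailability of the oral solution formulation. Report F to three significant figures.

F = 0.907

F = (AUC_ev / D_ev) / (AUC_iv / D_iv)
  = (2350/8) / (648/2)
  = 293.75 / 324 = 0.9066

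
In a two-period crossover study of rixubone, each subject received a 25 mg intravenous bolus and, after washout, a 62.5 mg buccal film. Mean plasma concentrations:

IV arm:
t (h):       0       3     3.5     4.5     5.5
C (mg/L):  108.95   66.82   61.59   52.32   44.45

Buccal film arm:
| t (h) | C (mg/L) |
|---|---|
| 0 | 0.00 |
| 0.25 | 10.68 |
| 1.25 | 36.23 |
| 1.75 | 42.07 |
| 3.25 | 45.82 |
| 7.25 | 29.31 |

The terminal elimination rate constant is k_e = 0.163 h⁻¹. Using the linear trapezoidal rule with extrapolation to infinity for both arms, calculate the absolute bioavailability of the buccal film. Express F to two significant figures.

Trapezoidal AUC_0→5.5 (IV):
  [0→3]: (108.95+66.82)/2 × 3 = 263.655
  [3→3.5]: (66.82+61.59)/2 × 0.5 = 32.1025
  [3.5→4.5]: (61.59+52.32)/2 × 1 = 56.955
  [4.5→5.5]: (52.32+44.45)/2 × 1 = 48.385
  Sum = 401.0975 mg/L·h
IV tail: 44.45/0.163 = 272.699; AUC_iv,0→∞ = 401.0975 + 272.699 = 673.7965 mg/L·h
Trapezoidal AUC_0→7.25 (buccal film):
  [0→0.25]: (0.00+10.68)/2 × 0.25 = 1.335
  [0.25→1.25]: (10.68+36.23)/2 × 1 = 23.455
  [1.25→1.75]: (36.23+42.07)/2 × 0.5 = 19.575
  [1.75→3.25]: (42.07+45.82)/2 × 1.5 = 65.9175
  [3.25→7.25]: (45.82+29.31)/2 × 4 = 150.26
  Sum = 260.5425 mg/L·h
buccal film tail: 29.31/0.163 = 179.816; AUC_ev,0→∞ = 260.5425 + 179.816 = 440.3585 mg/L·h
F = (AUC_ev/D_ev)/(AUC_iv/D_iv) = (440.3585/62.5)/(673.7965/25) = 7.045736/26.95186 = 0.2614

F = 0.26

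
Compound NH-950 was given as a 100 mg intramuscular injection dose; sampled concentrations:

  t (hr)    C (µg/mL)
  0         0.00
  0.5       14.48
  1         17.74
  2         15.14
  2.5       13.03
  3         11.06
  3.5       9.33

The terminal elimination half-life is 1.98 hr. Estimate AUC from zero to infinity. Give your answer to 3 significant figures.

AUC = 72.9 µg/mL·hr

Trapezoidal AUC_0→3.5:
  [0→0.5]: (0.00+14.48)/2 × 0.5 = 3.62
  [0.5→1]: (14.48+17.74)/2 × 0.5 = 8.055
  [1→2]: (17.74+15.14)/2 × 1 = 16.44
  [2→2.5]: (15.14+13.03)/2 × 0.5 = 7.0425
  [2.5→3]: (13.03+11.06)/2 × 0.5 = 6.0225
  [3→3.5]: (11.06+9.33)/2 × 0.5 = 5.0975
  Sum = 46.2775 µg/mL·hr
k_e = ln2 / t½ = 0.693147 / 1.98 = 0.3501 hr^-1
Extrapolated tail: C_last / k_e = 9.33 / 0.3501 = 26.650
AUC_0→∞ = 46.2775 + 26.650 = 72.9275 µg/mL·hr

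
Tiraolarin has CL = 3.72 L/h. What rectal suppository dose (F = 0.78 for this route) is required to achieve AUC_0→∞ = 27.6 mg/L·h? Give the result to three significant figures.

Dose = CL × AUC_0→∞ / F
     = 3.72 × 27.6 / 0.78 = 131.631 mg

Dose = 132 mg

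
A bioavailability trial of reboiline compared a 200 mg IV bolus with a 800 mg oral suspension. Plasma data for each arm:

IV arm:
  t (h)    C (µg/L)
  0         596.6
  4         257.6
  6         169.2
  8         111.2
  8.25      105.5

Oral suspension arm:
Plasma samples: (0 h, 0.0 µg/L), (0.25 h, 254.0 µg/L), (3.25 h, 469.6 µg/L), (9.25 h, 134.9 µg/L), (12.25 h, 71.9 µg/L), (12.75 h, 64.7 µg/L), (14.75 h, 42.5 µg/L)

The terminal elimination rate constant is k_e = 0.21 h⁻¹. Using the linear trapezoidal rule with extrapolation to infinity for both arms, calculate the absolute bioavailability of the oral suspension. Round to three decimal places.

Trapezoidal AUC_0→8.25 (IV):
  [0→4]: (596.6+257.6)/2 × 4 = 1708.4
  [4→6]: (257.6+169.2)/2 × 2 = 426.8
  [6→8]: (169.2+111.2)/2 × 2 = 280.4
  [8→8.25]: (111.2+105.5)/2 × 0.25 = 27.0875
  Sum = 2442.6875 µg/L·h
IV tail: 105.5/0.21 = 502.381; AUC_iv,0→∞ = 2442.6875 + 502.381 = 2945.0685 µg/L·h
Trapezoidal AUC_0→14.75 (oral suspension):
  [0→0.25]: (0.0+254.0)/2 × 0.25 = 31.75
  [0.25→3.25]: (254.0+469.6)/2 × 3 = 1085.4
  [3.25→9.25]: (469.6+134.9)/2 × 6 = 1813.5
  [9.25→12.25]: (134.9+71.9)/2 × 3 = 310.2
  [12.25→12.75]: (71.9+64.7)/2 × 0.5 = 34.15
  [12.75→14.75]: (64.7+42.5)/2 × 2 = 107.2
  Sum = 3382.2 µg/L·h
oral suspension tail: 42.5/0.21 = 202.381; AUC_ev,0→∞ = 3382.2 + 202.381 = 3584.581 µg/L·h
F = (AUC_ev/D_ev)/(AUC_iv/D_iv) = (3584.581/800)/(2945.0685/200) = 4.48073/14.7253 = 0.3043

F = 0.304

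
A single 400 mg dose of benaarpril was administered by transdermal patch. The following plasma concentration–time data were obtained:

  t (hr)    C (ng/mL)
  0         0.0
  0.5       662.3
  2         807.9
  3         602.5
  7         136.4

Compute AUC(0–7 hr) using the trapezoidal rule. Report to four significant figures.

AUC = 3451 ng/mL·hr

Trapezoidal AUC_0→7:
  [0→0.5]: (0.0+662.3)/2 × 0.5 = 165.575
  [0.5→2]: (662.3+807.9)/2 × 1.5 = 1102.65
  [2→3]: (807.9+602.5)/2 × 1 = 705.2
  [3→7]: (602.5+136.4)/2 × 4 = 1477.8
  Sum = 3451.225 ng/mL·hr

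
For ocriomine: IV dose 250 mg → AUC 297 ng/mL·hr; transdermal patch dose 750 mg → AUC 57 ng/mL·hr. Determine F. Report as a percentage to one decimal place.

F = (AUC_ev / D_ev) / (AUC_iv / D_iv)
  = (57/750) / (297/250)
  = 0.076 / 1.188 = 0.0640
  = 6.40%

F = 6.4%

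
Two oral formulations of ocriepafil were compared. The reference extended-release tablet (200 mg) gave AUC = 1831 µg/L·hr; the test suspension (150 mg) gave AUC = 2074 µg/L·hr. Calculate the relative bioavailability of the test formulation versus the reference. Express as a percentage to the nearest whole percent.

F_rel = 151%

F_rel = (AUC_test/D_test) / (AUC_ref/D_ref)
      = (2074/150) / (1831/200)
      = 13.8267 / 9.155 = 1.5103 = 151.03%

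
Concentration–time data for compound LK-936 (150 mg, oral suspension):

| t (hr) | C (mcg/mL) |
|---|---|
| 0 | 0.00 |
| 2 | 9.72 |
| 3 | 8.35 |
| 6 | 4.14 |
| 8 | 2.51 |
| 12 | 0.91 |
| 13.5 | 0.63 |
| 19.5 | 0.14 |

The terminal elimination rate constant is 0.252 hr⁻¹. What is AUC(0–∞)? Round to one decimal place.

Trapezoidal AUC_0→19.5:
  [0→2]: (0.00+9.72)/2 × 2 = 9.72
  [2→3]: (9.72+8.35)/2 × 1 = 9.035
  [3→6]: (8.35+4.14)/2 × 3 = 18.735
  [6→8]: (4.14+2.51)/2 × 2 = 6.65
  [8→12]: (2.51+0.91)/2 × 4 = 6.84
  [12→13.5]: (0.91+0.63)/2 × 1.5 = 1.155
  [13.5→19.5]: (0.63+0.14)/2 × 6 = 2.31
  Sum = 54.445 mcg/mL·hr
Extrapolated tail: C_last / k_e = 0.14 / 0.252 = 0.556
AUC_0→∞ = 54.445 + 0.556 = 55.001 mcg/mL·hr

AUC = 55.0 mcg/mL·hr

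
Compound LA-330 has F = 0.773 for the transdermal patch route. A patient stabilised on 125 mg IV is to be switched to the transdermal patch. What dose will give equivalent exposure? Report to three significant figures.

D_transdermal = 162 mg

For equal systemic exposure: F × D_ev = D_iv
D_ev = D_iv / F = 125 / 0.773 = 161.708 mg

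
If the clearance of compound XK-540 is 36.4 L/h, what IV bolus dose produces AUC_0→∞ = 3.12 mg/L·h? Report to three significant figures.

Dose = 114 mg

Dose_iv = CL × AUC_0→∞
     = 36.4 × 3.12 = 113.568 mg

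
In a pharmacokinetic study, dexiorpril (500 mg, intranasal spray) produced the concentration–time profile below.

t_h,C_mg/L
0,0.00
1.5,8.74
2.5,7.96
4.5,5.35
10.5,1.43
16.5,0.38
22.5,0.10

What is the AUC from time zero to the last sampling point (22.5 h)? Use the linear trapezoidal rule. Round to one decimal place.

Trapezoidal AUC_0→22.5:
  [0→1.5]: (0.00+8.74)/2 × 1.5 = 6.555
  [1.5→2.5]: (8.74+7.96)/2 × 1 = 8.35
  [2.5→4.5]: (7.96+5.35)/2 × 2 = 13.31
  [4.5→10.5]: (5.35+1.43)/2 × 6 = 20.34
  [10.5→16.5]: (1.43+0.38)/2 × 6 = 5.43
  [16.5→22.5]: (0.38+0.10)/2 × 6 = 1.44
  Sum = 55.425 mg/L·h

AUC = 55.4 mg/L·h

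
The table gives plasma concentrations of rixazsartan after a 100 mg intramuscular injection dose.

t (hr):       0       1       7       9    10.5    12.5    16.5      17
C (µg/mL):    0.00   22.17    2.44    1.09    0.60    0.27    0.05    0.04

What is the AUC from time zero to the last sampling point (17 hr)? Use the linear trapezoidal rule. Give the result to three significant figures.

Trapezoidal AUC_0→17:
  [0→1]: (0.00+22.17)/2 × 1 = 11.085
  [1→7]: (22.17+2.44)/2 × 6 = 73.83
  [7→9]: (2.44+1.09)/2 × 2 = 3.53
  [9→10.5]: (1.09+0.60)/2 × 1.5 = 1.2675
  [10.5→12.5]: (0.60+0.27)/2 × 2 = 0.87
  [12.5→16.5]: (0.27+0.05)/2 × 4 = 0.64
  [16.5→17]: (0.05+0.04)/2 × 0.5 = 0.0225
  Sum = 91.245 µg/mL·hr

AUC = 91.2 µg/mL·hr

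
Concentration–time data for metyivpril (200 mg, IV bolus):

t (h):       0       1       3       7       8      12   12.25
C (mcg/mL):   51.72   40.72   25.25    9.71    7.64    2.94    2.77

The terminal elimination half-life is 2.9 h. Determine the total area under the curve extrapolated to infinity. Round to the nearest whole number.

Trapezoidal AUC_0→12.25:
  [0→1]: (51.72+40.72)/2 × 1 = 46.22
  [1→3]: (40.72+25.25)/2 × 2 = 65.97
  [3→7]: (25.25+9.71)/2 × 4 = 69.92
  [7→8]: (9.71+7.64)/2 × 1 = 8.675
  [8→12]: (7.64+2.94)/2 × 4 = 21.16
  [12→12.25]: (2.94+2.77)/2 × 0.25 = 0.71375
  Sum = 212.65875 mcg/mL·h
k_e = ln2 / t½ = 0.693147 / 2.9 = 0.2390 h^-1
Extrapolated tail: C_last / k_e = 2.77 / 0.239 = 11.590
AUC_0→∞ = 212.65875 + 11.590 = 224.24875 mcg/mL·h

AUC = 224 mcg/mL·h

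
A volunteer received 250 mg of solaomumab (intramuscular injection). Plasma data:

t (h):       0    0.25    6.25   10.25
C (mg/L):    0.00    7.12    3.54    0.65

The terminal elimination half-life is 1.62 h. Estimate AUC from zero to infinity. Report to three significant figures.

Trapezoidal AUC_0→10.25:
  [0→0.25]: (0.00+7.12)/2 × 0.25 = 0.89
  [0.25→6.25]: (7.12+3.54)/2 × 6 = 31.98
  [6.25→10.25]: (3.54+0.65)/2 × 4 = 8.38
  Sum = 41.25 mg/L·h
k_e = ln2 / t½ = 0.693147 / 1.62 = 0.4279 h^-1
Extrapolated tail: C_last / k_e = 0.65 / 0.4279 = 1.519
AUC_0→∞ = 41.25 + 1.519 = 42.769 mg/L·h

AUC = 42.8 mg/L·h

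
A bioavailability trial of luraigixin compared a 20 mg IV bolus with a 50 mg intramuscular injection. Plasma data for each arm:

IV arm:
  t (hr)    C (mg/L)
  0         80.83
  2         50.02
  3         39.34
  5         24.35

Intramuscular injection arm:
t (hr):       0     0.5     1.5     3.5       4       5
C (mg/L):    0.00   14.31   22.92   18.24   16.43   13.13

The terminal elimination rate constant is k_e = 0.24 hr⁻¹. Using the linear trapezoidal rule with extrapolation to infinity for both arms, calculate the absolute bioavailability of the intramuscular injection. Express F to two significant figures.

Trapezoidal AUC_0→5 (IV):
  [0→2]: (80.83+50.02)/2 × 2 = 130.85
  [2→3]: (50.02+39.34)/2 × 1 = 44.68
  [3→5]: (39.34+24.35)/2 × 2 = 63.69
  Sum = 239.22 mg/L·hr
IV tail: 24.35/0.24 = 101.458; AUC_iv,0→∞ = 239.22 + 101.458 = 340.678 mg/L·hr
Trapezoidal AUC_0→5 (intramuscular injection):
  [0→0.5]: (0.00+14.31)/2 × 0.5 = 3.5775
  [0.5→1.5]: (14.31+22.92)/2 × 1 = 18.615
  [1.5→3.5]: (22.92+18.24)/2 × 2 = 41.16
  [3.5→4]: (18.24+16.43)/2 × 0.5 = 8.6675
  [4→5]: (16.43+13.13)/2 × 1 = 14.78
  Sum = 86.8 mg/L·hr
intramuscular injection tail: 13.13/0.24 = 54.708; AUC_ev,0→∞ = 86.8 + 54.708 = 141.508 mg/L·hr
F = (AUC_ev/D_ev)/(AUC_iv/D_iv) = (141.508/50)/(340.678/20) = 2.83016/17.0339 = 0.1661

F = 0.17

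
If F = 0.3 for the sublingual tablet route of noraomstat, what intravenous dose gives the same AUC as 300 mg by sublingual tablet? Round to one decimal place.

Systemic exposure from an extravascular dose = F × D_ev, so the equivalent IV dose is F × D_ev.
D_iv = F × D_ev = 0.3 × 300 = 90 mg

D_iv = 90.0 mg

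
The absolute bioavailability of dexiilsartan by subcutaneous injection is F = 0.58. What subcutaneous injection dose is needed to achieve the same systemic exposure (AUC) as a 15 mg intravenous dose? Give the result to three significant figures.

D_subcutaneous = 25.9 mg

For equal systemic exposure: F × D_ev = D_iv
D_ev = D_iv / F = 15 / 0.58 = 25.8621 mg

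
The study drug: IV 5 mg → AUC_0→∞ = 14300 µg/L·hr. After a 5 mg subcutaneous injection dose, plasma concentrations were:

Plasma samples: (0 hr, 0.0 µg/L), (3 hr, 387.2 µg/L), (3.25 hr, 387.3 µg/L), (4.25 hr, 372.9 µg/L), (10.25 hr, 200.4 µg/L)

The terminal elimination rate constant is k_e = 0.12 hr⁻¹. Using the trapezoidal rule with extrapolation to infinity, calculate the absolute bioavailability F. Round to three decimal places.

Trapezoidal AUC_0→10.25 (subcutaneous injection):
  [0→3]: (0.0+387.2)/2 × 3 = 580.8
  [3→3.25]: (387.2+387.3)/2 × 0.25 = 96.8125
  [3.25→4.25]: (387.3+372.9)/2 × 1 = 380.1
  [4.25→10.25]: (372.9+200.4)/2 × 6 = 1719.9
  Sum = 2777.6125 µg/L·hr
Tail: C_last/k_e = 200.4/0.12 = 1670.000
AUC_0→∞ (subcutaneous injection) = 2777.6125 + 1670.000 = 4447.6125 µg/L·hr
F = (AUC_ev/D_ev)/(AUC_iv/D_iv) = (4447.6125/5)/(14300/5) = 889.5225/2860 = 0.3110

F = 0.311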